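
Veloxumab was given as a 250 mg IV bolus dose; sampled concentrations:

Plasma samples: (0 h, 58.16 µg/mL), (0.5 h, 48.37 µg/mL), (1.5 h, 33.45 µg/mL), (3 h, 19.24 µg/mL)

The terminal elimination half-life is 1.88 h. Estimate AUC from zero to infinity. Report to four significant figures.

AUC = 159.2 µg/mL·h

Trapezoidal AUC_0→3:
  [0→0.5]: (58.16+48.37)/2 × 0.5 = 26.6325
  [0.5→1.5]: (48.37+33.45)/2 × 1 = 40.91
  [1.5→3]: (33.45+19.24)/2 × 1.5 = 39.5175
  Sum = 107.06 µg/mL·h
k_e = ln2 / t½ = 0.693147 / 1.88 = 0.3687 h^-1
Extrapolated tail: C_last / k_e = 19.24 / 0.3687 = 52.183
AUC_0→∞ = 107.06 + 52.183 = 159.243 µg/mL·h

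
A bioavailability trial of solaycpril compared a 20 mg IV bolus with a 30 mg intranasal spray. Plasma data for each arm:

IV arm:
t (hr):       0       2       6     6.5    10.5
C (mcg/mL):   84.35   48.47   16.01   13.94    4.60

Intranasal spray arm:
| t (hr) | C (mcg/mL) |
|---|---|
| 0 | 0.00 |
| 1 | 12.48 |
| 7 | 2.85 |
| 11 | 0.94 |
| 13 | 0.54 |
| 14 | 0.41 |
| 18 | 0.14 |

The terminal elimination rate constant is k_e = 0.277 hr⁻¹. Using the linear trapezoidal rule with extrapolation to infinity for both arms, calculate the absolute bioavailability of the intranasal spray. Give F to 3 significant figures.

F = 0.131

Trapezoidal AUC_0→10.5 (IV):
  [0→2]: (84.35+48.47)/2 × 2 = 132.82
  [2→6]: (48.47+16.01)/2 × 4 = 128.96
  [6→6.5]: (16.01+13.94)/2 × 0.5 = 7.4875
  [6.5→10.5]: (13.94+4.60)/2 × 4 = 37.08
  Sum = 306.3475 mcg/mL·hr
IV tail: 4.60/0.277 = 16.606; AUC_iv,0→∞ = 306.3475 + 16.606 = 322.9535 mcg/mL·hr
Trapezoidal AUC_0→18 (intranasal spray):
  [0→1]: (0.00+12.48)/2 × 1 = 6.24
  [1→7]: (12.48+2.85)/2 × 6 = 45.99
  [7→11]: (2.85+0.94)/2 × 4 = 7.58
  [11→13]: (0.94+0.54)/2 × 2 = 1.48
  [13→14]: (0.54+0.41)/2 × 1 = 0.475
  [14→18]: (0.41+0.14)/2 × 4 = 1.1
  Sum = 62.865 mcg/mL·hr
intranasal spray tail: 0.14/0.277 = 0.505; AUC_ev,0→∞ = 62.865 + 0.505 = 63.37 mcg/mL·hr
F = (AUC_ev/D_ev)/(AUC_iv/D_iv) = (63.37/30)/(322.9535/20) = 2.11233/16.147675 = 0.1308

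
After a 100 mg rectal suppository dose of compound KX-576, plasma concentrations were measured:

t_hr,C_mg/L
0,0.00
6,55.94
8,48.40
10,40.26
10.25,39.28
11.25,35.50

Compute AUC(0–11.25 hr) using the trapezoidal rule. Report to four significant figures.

AUC = 408.2 mg/L·hr

Trapezoidal AUC_0→11.25:
  [0→6]: (0.00+55.94)/2 × 6 = 167.82
  [6→8]: (55.94+48.40)/2 × 2 = 104.34
  [8→10]: (48.40+40.26)/2 × 2 = 88.66
  [10→10.25]: (40.26+39.28)/2 × 0.25 = 9.9425
  [10.25→11.25]: (39.28+35.50)/2 × 1 = 37.39
  Sum = 408.1525 mg/L·hr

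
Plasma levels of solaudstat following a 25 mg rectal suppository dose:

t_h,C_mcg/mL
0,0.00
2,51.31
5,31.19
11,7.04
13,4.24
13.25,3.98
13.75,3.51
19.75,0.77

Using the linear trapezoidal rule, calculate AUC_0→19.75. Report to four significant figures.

AUC = 316.8 mcg/mL·h

Trapezoidal AUC_0→19.75:
  [0→2]: (0.00+51.31)/2 × 2 = 51.31
  [2→5]: (51.31+31.19)/2 × 3 = 123.75
  [5→11]: (31.19+7.04)/2 × 6 = 114.69
  [11→13]: (7.04+4.24)/2 × 2 = 11.28
  [13→13.25]: (4.24+3.98)/2 × 0.25 = 1.0275
  [13.25→13.75]: (3.98+3.51)/2 × 0.5 = 1.8725
  [13.75→19.75]: (3.51+0.77)/2 × 6 = 12.84
  Sum = 316.77 mcg/mL·h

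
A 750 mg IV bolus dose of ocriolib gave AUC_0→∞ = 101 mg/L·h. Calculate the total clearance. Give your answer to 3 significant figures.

CL = Dose_iv / AUC_0→∞
   = 750 / 101 = 7.42574 L/h

CL = 7.43 L/h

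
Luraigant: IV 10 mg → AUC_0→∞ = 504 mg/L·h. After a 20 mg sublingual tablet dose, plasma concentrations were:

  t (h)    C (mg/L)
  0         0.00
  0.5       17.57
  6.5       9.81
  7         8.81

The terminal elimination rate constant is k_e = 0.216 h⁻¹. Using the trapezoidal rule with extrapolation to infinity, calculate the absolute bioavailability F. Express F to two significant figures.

Trapezoidal AUC_0→7 (sublingual tablet):
  [0→0.5]: (0.00+17.57)/2 × 0.5 = 4.3925
  [0.5→6.5]: (17.57+9.81)/2 × 6 = 82.14
  [6.5→7]: (9.81+8.81)/2 × 0.5 = 4.655
  Sum = 91.1875 mg/L·h
Tail: C_last/k_e = 8.81/0.216 = 40.787
AUC_0→∞ (sublingual tablet) = 91.1875 + 40.787 = 131.9745 mg/L·h
F = (AUC_ev/D_ev)/(AUC_iv/D_iv) = (131.9745/20)/(504/10) = 6.598725/50.4 = 0.1309

F = 0.13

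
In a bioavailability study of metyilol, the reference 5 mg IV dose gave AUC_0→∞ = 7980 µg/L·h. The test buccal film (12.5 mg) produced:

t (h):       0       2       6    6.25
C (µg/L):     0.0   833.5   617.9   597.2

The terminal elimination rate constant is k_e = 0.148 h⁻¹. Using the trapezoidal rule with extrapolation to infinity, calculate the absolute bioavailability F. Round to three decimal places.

F = 0.397

Trapezoidal AUC_0→6.25 (buccal film):
  [0→2]: (0.0+833.5)/2 × 2 = 833.5
  [2→6]: (833.5+617.9)/2 × 4 = 2902.8
  [6→6.25]: (617.9+597.2)/2 × 0.25 = 151.8875
  Sum = 3888.1875 µg/L·h
Tail: C_last/k_e = 597.2/0.148 = 4035.135
AUC_0→∞ (buccal film) = 3888.1875 + 4035.135 = 7923.3225 µg/L·h
F = (AUC_ev/D_ev)/(AUC_iv/D_iv) = (7923.3225/12.5)/(7980/5) = 633.8658/1596 = 0.3972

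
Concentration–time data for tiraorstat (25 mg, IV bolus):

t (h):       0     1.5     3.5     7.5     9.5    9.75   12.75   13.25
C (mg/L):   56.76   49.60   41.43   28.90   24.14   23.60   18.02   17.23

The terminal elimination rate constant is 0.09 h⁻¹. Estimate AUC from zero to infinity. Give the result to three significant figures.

AUC = 633 mg/L·h

Trapezoidal AUC_0→13.25:
  [0→1.5]: (56.76+49.60)/2 × 1.5 = 79.77
  [1.5→3.5]: (49.60+41.43)/2 × 2 = 91.03
  [3.5→7.5]: (41.43+28.90)/2 × 4 = 140.66
  [7.5→9.5]: (28.90+24.14)/2 × 2 = 53.04
  [9.5→9.75]: (24.14+23.60)/2 × 0.25 = 5.9675
  [9.75→12.75]: (23.60+18.02)/2 × 3 = 62.43
  [12.75→13.25]: (18.02+17.23)/2 × 0.5 = 8.8125
  Sum = 441.71 mg/L·h
Extrapolated tail: C_last / k_e = 17.23 / 0.09 = 191.444
AUC_0→∞ = 441.71 + 191.444 = 633.154 mg/L·h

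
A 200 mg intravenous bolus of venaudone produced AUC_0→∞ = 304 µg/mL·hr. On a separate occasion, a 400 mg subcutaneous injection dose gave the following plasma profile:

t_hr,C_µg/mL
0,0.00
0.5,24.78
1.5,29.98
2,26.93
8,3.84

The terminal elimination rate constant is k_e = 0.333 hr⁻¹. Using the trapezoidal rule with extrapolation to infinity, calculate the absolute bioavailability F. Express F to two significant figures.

F = 0.25

Trapezoidal AUC_0→8 (subcutaneous injection):
  [0→0.5]: (0.00+24.78)/2 × 0.5 = 6.195
  [0.5→1.5]: (24.78+29.98)/2 × 1 = 27.38
  [1.5→2]: (29.98+26.93)/2 × 0.5 = 14.2275
  [2→8]: (26.93+3.84)/2 × 6 = 92.31
  Sum = 140.1125 µg/mL·hr
Tail: C_last/k_e = 3.84/0.333 = 11.532
AUC_0→∞ (subcutaneous injection) = 140.1125 + 11.532 = 151.6445 µg/mL·hr
F = (AUC_ev/D_ev)/(AUC_iv/D_iv) = (151.6445/400)/(304/200) = 0.37911125/1.52 = 0.2494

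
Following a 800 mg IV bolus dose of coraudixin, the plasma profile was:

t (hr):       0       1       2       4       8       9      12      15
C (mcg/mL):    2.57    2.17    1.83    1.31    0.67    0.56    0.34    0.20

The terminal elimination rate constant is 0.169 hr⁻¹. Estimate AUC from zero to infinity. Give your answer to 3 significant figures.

AUC = 15.4 mcg/mL·hr

Trapezoidal AUC_0→15:
  [0→1]: (2.57+2.17)/2 × 1 = 2.37
  [1→2]: (2.17+1.83)/2 × 1 = 2.0
  [2→4]: (1.83+1.31)/2 × 2 = 3.14
  [4→8]: (1.31+0.67)/2 × 4 = 3.96
  [8→9]: (0.67+0.56)/2 × 1 = 0.615
  [9→12]: (0.56+0.34)/2 × 3 = 1.35
  [12→15]: (0.34+0.20)/2 × 3 = 0.81
  Sum = 14.245 mcg/mL·hr
Extrapolated tail: C_last / k_e = 0.20 / 0.169 = 1.183
AUC_0→∞ = 14.245 + 1.183 = 15.428 mcg/mL·hr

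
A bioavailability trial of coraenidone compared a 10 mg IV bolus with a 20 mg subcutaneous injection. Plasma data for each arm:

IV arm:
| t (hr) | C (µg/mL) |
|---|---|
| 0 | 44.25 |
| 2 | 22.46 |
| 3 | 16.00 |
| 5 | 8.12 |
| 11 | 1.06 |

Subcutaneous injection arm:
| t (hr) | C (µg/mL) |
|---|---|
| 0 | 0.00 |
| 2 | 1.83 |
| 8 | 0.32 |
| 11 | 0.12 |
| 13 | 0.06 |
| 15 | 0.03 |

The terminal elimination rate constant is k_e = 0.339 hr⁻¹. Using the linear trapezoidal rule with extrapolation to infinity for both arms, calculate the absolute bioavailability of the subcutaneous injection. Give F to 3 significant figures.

F = 0.0330

Trapezoidal AUC_0→11 (IV):
  [0→2]: (44.25+22.46)/2 × 2 = 66.71
  [2→3]: (22.46+16.00)/2 × 1 = 19.23
  [3→5]: (16.00+8.12)/2 × 2 = 24.12
  [5→11]: (8.12+1.06)/2 × 6 = 27.54
  Sum = 137.6 µg/mL·hr
IV tail: 1.06/0.339 = 3.127; AUC_iv,0→∞ = 137.6 + 3.127 = 140.727 µg/mL·hr
Trapezoidal AUC_0→15 (subcutaneous injection):
  [0→2]: (0.00+1.83)/2 × 2 = 1.83
  [2→8]: (1.83+0.32)/2 × 6 = 6.45
  [8→11]: (0.32+0.12)/2 × 3 = 0.66
  [11→13]: (0.12+0.06)/2 × 2 = 0.18
  [13→15]: (0.06+0.03)/2 × 2 = 0.09
  Sum = 9.21 µg/mL·hr
subcutaneous injection tail: 0.03/0.339 = 0.088; AUC_ev,0→∞ = 9.21 + 0.088 = 9.298 µg/mL·hr
F = (AUC_ev/D_ev)/(AUC_iv/D_iv) = (9.298/20)/(140.727/10) = 0.4649/14.0727 = 0.0330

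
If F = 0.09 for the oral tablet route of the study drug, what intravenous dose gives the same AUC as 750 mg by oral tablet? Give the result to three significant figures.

D_iv = 67.5 mg

Systemic exposure from an extravascular dose = F × D_ev, so the equivalent IV dose is F × D_ev.
D_iv = F × D_ev = 0.09 × 750 = 67.5 mg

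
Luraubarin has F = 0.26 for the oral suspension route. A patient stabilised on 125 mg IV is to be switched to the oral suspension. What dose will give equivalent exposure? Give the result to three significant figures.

D_oral = 481 mg

For equal systemic exposure: F × D_ev = D_iv
D_ev = D_iv / F = 125 / 0.26 = 480.769 mg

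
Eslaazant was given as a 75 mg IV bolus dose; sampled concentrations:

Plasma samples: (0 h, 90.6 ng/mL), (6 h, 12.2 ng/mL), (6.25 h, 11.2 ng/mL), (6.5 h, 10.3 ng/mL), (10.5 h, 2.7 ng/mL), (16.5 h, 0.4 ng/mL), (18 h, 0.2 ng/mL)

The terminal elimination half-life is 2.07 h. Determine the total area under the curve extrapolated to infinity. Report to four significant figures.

AUC = 350.4 ng/mL·h

Trapezoidal AUC_0→18:
  [0→6]: (90.6+12.2)/2 × 6 = 308.4
  [6→6.25]: (12.2+11.2)/2 × 0.25 = 2.925
  [6.25→6.5]: (11.2+10.3)/2 × 0.25 = 2.6875
  [6.5→10.5]: (10.3+2.7)/2 × 4 = 26.0
  [10.5→16.5]: (2.7+0.4)/2 × 6 = 9.3
  [16.5→18]: (0.4+0.2)/2 × 1.5 = 0.45
  Sum = 349.7625 ng/mL·h
k_e = ln2 / t½ = 0.693147 / 2.07 = 0.3349 h^-1
Extrapolated tail: C_last / k_e = 0.2 / 0.3349 = 0.597
AUC_0→∞ = 349.7625 + 0.597 = 350.3595 ng/mL·h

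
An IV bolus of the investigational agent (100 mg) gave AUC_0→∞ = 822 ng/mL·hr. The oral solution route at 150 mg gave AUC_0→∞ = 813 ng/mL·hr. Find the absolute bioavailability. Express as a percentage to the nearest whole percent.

F = (AUC_ev / D_ev) / (AUC_iv / D_iv)
  = (813/150) / (822/100)
  = 5.42 / 8.22 = 0.6594
  = 65.94%

F = 66%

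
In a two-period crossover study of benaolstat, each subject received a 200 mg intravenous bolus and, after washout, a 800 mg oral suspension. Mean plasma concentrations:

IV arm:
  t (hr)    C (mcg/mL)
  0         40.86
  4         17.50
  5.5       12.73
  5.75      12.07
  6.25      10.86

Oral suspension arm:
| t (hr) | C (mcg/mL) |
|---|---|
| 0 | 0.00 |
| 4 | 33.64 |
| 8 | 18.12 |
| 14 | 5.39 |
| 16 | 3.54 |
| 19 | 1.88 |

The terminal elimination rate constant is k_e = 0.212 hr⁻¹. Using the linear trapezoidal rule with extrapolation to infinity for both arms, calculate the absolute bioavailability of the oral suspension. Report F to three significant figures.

Trapezoidal AUC_0→6.25 (IV):
  [0→4]: (40.86+17.50)/2 × 4 = 116.72
  [4→5.5]: (17.50+12.73)/2 × 1.5 = 22.6725
  [5.5→5.75]: (12.73+12.07)/2 × 0.25 = 3.1
  [5.75→6.25]: (12.07+10.86)/2 × 0.5 = 5.7325
  Sum = 148.225 mcg/mL·hr
IV tail: 10.86/0.212 = 51.226; AUC_iv,0→∞ = 148.225 + 51.226 = 199.451 mcg/mL·hr
Trapezoidal AUC_0→19 (oral suspension):
  [0→4]: (0.00+33.64)/2 × 4 = 67.28
  [4→8]: (33.64+18.12)/2 × 4 = 103.52
  [8→14]: (18.12+5.39)/2 × 6 = 70.53
  [14→16]: (5.39+3.54)/2 × 2 = 8.93
  [16→19]: (3.54+1.88)/2 × 3 = 8.13
  Sum = 258.39 mcg/mL·hr
oral suspension tail: 1.88/0.212 = 8.868; AUC_ev,0→∞ = 258.39 + 8.868 = 267.258 mcg/mL·hr
F = (AUC_ev/D_ev)/(AUC_iv/D_iv) = (267.258/800)/(199.451/200) = 0.3340725/0.997255 = 0.3350

F = 0.335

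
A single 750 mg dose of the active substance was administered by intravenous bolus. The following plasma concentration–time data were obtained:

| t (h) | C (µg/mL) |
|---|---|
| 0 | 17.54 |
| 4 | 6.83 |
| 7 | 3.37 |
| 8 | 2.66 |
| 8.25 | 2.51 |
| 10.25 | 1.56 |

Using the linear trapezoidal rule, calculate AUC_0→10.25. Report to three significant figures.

Trapezoidal AUC_0→10.25:
  [0→4]: (17.54+6.83)/2 × 4 = 48.74
  [4→7]: (6.83+3.37)/2 × 3 = 15.3
  [7→8]: (3.37+2.66)/2 × 1 = 3.015
  [8→8.25]: (2.66+2.51)/2 × 0.25 = 0.64625
  [8.25→10.25]: (2.51+1.56)/2 × 2 = 4.07
  Sum = 71.77125 µg/mL·h

AUC = 71.8 µg/mL·h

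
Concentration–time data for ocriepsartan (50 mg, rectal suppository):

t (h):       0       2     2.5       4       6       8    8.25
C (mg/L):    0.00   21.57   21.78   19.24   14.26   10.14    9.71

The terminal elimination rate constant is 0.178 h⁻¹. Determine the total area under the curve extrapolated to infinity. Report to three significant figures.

AUC = 178 mg/L·h

Trapezoidal AUC_0→8.25:
  [0→2]: (0.00+21.57)/2 × 2 = 21.57
  [2→2.5]: (21.57+21.78)/2 × 0.5 = 10.8375
  [2.5→4]: (21.78+19.24)/2 × 1.5 = 30.765
  [4→6]: (19.24+14.26)/2 × 2 = 33.5
  [6→8]: (14.26+10.14)/2 × 2 = 24.4
  [8→8.25]: (10.14+9.71)/2 × 0.25 = 2.48125
  Sum = 123.55375 mg/L·h
Extrapolated tail: C_last / k_e = 9.71 / 0.178 = 54.551
AUC_0→∞ = 123.55375 + 54.551 = 178.10475 mg/L·h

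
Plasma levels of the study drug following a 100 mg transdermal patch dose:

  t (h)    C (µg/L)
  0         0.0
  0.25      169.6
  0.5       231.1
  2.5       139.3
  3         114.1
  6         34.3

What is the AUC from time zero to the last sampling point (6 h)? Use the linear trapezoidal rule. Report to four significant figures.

AUC = 727.6 µg/L·h

Trapezoidal AUC_0→6:
  [0→0.25]: (0.0+169.6)/2 × 0.25 = 21.2
  [0.25→0.5]: (169.6+231.1)/2 × 0.25 = 50.0875
  [0.5→2.5]: (231.1+139.3)/2 × 2 = 370.4
  [2.5→3]: (139.3+114.1)/2 × 0.5 = 63.35
  [3→6]: (114.1+34.3)/2 × 3 = 222.6
  Sum = 727.6375 µg/L·h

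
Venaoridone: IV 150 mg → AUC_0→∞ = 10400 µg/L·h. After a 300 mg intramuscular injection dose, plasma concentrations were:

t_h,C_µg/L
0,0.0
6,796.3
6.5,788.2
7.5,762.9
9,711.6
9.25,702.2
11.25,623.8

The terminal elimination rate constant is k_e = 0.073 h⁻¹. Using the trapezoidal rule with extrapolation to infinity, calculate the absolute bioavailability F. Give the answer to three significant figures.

F = 0.707

Trapezoidal AUC_0→11.25 (intramuscular injection):
  [0→6]: (0.0+796.3)/2 × 6 = 2388.9
  [6→6.5]: (796.3+788.2)/2 × 0.5 = 396.125
  [6.5→7.5]: (788.2+762.9)/2 × 1 = 775.55
  [7.5→9]: (762.9+711.6)/2 × 1.5 = 1105.875
  [9→9.25]: (711.6+702.2)/2 × 0.25 = 176.725
  [9.25→11.25]: (702.2+623.8)/2 × 2 = 1326.0
  Sum = 6169.175 µg/L·h
Tail: C_last/k_e = 623.8/0.073 = 8545.205
AUC_0→∞ (intramuscular injection) = 6169.175 + 8545.205 = 14714.38 µg/L·h
F = (AUC_ev/D_ev)/(AUC_iv/D_iv) = (14714.38/300)/(10400/150) = 49.0479/69.3333 = 0.7074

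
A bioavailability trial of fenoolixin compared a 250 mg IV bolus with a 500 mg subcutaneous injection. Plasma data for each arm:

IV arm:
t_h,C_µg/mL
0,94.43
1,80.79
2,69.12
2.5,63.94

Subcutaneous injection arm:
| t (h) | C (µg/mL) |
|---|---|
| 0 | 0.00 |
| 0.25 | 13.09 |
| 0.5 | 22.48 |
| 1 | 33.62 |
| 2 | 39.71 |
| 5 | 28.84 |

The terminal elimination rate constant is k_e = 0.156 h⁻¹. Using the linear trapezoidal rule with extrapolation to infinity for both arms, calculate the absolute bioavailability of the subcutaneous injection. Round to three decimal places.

Trapezoidal AUC_0→2.5 (IV):
  [0→1]: (94.43+80.79)/2 × 1 = 87.61
  [1→2]: (80.79+69.12)/2 × 1 = 74.955
  [2→2.5]: (69.12+63.94)/2 × 0.5 = 33.265
  Sum = 195.83 µg/mL·h
IV tail: 63.94/0.156 = 409.872; AUC_iv,0→∞ = 195.83 + 409.872 = 605.702 µg/mL·h
Trapezoidal AUC_0→5 (subcutaneous injection):
  [0→0.25]: (0.00+13.09)/2 × 0.25 = 1.63625
  [0.25→0.5]: (13.09+22.48)/2 × 0.25 = 4.44625
  [0.5→1]: (22.48+33.62)/2 × 0.5 = 14.025
  [1→2]: (33.62+39.71)/2 × 1 = 36.665
  [2→5]: (39.71+28.84)/2 × 3 = 102.825
  Sum = 159.5975 µg/mL·h
subcutaneous injection tail: 28.84/0.156 = 184.872; AUC_ev,0→∞ = 159.5975 + 184.872 = 344.4695 µg/mL·h
F = (AUC_ev/D_ev)/(AUC_iv/D_iv) = (344.4695/500)/(605.702/250) = 0.688939/2.422808 = 0.2844

F = 0.284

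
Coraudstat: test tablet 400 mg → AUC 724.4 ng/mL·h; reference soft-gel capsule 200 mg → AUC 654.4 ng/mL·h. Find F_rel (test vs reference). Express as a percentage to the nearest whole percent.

F_rel = 55%

F_rel = (AUC_test/D_test) / (AUC_ref/D_ref)
      = (724.4/400) / (654.4/200)
      = 1.811 / 3.272 = 0.5535 = 55.35%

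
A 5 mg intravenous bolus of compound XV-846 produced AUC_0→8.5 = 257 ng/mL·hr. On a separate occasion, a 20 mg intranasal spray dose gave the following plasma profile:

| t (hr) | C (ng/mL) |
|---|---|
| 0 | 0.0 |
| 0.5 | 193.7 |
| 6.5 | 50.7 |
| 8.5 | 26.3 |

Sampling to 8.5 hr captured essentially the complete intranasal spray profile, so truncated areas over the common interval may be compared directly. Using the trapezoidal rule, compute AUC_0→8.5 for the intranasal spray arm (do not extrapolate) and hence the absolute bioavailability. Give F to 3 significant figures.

F = 0.835

Trapezoidal AUC_0→8.5 (intranasal spray):
  [0→0.5]: (0.0+193.7)/2 × 0.5 = 48.425
  [0.5→6.5]: (193.7+50.7)/2 × 6 = 733.2
  [6.5→8.5]: (50.7+26.3)/2 × 2 = 77.0
  Sum = 858.625 ng/mL·hr
F = (AUC_ev/D_ev)/(AUC_iv/D_iv) = (858.625/20)/(257/5) = 42.93125/51.4 = 0.8352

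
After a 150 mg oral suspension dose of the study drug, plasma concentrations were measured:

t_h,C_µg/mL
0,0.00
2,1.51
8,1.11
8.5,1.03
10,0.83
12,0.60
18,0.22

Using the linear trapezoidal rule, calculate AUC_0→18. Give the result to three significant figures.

AUC = 15.2 µg/mL·h

Trapezoidal AUC_0→18:
  [0→2]: (0.00+1.51)/2 × 2 = 1.51
  [2→8]: (1.51+1.11)/2 × 6 = 7.86
  [8→8.5]: (1.11+1.03)/2 × 0.5 = 0.535
  [8.5→10]: (1.03+0.83)/2 × 1.5 = 1.395
  [10→12]: (0.83+0.60)/2 × 2 = 1.43
  [12→18]: (0.60+0.22)/2 × 6 = 2.46
  Sum = 15.19 µg/mL·h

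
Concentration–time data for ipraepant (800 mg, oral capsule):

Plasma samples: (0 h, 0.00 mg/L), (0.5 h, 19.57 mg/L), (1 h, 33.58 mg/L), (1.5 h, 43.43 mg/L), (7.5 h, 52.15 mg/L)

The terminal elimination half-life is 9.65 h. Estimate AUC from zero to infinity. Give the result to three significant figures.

Trapezoidal AUC_0→7.5:
  [0→0.5]: (0.00+19.57)/2 × 0.5 = 4.8925
  [0.5→1]: (19.57+33.58)/2 × 0.5 = 13.2875
  [1→1.5]: (33.58+43.43)/2 × 0.5 = 19.2525
  [1.5→7.5]: (43.43+52.15)/2 × 6 = 286.74
  Sum = 324.1725 mg/L·h
k_e = ln2 / t½ = 0.693147 / 9.65 = 0.0718 h^-1
Extrapolated tail: C_last / k_e = 52.15 / 0.0718 = 726.323
AUC_0→∞ = 324.1725 + 726.323 = 1050.4955 mg/L·h

AUC = 1050 mg/L·h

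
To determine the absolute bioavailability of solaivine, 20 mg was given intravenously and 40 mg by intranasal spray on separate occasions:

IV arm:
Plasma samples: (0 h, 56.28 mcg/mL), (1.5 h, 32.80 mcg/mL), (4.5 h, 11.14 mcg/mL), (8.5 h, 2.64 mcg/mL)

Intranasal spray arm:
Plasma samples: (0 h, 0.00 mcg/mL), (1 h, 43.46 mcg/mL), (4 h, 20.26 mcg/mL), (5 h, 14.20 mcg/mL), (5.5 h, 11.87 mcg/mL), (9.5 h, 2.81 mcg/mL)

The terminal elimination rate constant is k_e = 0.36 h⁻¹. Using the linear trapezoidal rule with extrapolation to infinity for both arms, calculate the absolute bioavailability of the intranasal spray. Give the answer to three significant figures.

F = 0.532

Trapezoidal AUC_0→8.5 (IV):
  [0→1.5]: (56.28+32.80)/2 × 1.5 = 66.81
  [1.5→4.5]: (32.80+11.14)/2 × 3 = 65.91
  [4.5→8.5]: (11.14+2.64)/2 × 4 = 27.56
  Sum = 160.28 mcg/mL·h
IV tail: 2.64/0.36 = 7.333; AUC_iv,0→∞ = 160.28 + 7.333 = 167.613 mcg/mL·h
Trapezoidal AUC_0→9.5 (intranasal spray):
  [0→1]: (0.00+43.46)/2 × 1 = 21.73
  [1→4]: (43.46+20.26)/2 × 3 = 95.58
  [4→5]: (20.26+14.20)/2 × 1 = 17.23
  [5→5.5]: (14.20+11.87)/2 × 0.5 = 6.5175
  [5.5→9.5]: (11.87+2.81)/2 × 4 = 29.36
  Sum = 170.4175 mcg/mL·h
intranasal spray tail: 2.81/0.36 = 7.806; AUC_ev,0→∞ = 170.4175 + 7.806 = 178.2235 mcg/mL·h
F = (AUC_ev/D_ev)/(AUC_iv/D_iv) = (178.2235/40)/(167.613/20) = 4.4555875/8.38065 = 0.5317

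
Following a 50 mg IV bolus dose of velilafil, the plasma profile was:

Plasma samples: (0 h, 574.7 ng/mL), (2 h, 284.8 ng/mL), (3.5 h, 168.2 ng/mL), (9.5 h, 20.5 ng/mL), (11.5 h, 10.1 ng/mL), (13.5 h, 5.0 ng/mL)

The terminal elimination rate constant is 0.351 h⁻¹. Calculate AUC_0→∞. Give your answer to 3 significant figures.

Trapezoidal AUC_0→13.5:
  [0→2]: (574.7+284.8)/2 × 2 = 859.5
  [2→3.5]: (284.8+168.2)/2 × 1.5 = 339.75
  [3.5→9.5]: (168.2+20.5)/2 × 6 = 566.1
  [9.5→11.5]: (20.5+10.1)/2 × 2 = 30.6
  [11.5→13.5]: (10.1+5.0)/2 × 2 = 15.1
  Sum = 1811.05 ng/mL·h
Extrapolated tail: C_last / k_e = 5.0 / 0.351 = 14.245
AUC_0→∞ = 1811.05 + 14.245 = 1825.295 ng/mL·h

AUC = 1830 ng/mL·h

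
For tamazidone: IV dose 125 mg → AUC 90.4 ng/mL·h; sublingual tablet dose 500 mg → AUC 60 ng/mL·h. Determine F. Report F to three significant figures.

F = 0.166

F = (AUC_ev / D_ev) / (AUC_iv / D_iv)
  = (60/500) / (90.4/125)
  = 0.12 / 0.7232 = 0.1659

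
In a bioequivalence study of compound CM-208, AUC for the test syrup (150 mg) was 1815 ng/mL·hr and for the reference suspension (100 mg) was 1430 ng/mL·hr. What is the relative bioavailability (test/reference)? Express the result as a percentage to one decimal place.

F_rel = (AUC_test/D_test) / (AUC_ref/D_ref)
      = (1815/150) / (1430/100)
      = 12.1 / 14.3 = 0.8462 = 84.62%

F_rel = 84.6%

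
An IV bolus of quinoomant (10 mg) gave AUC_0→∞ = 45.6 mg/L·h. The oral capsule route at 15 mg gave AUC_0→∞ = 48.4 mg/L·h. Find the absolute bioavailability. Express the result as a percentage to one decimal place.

F = 70.8%

F = (AUC_ev / D_ev) / (AUC_iv / D_iv)
  = (48.4/15) / (45.6/10)
  = 3.22667 / 4.56 = 0.7076
  = 70.76%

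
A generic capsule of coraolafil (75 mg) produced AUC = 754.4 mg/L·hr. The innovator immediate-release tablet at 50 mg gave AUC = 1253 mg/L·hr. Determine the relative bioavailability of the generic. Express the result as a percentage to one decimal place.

F_rel = 40.1%

F_rel = (AUC_test/D_test) / (AUC_ref/D_ref)
      = (754.4/75) / (1253/50)
      = 10.0587 / 25.06 = 0.4014 = 40.14%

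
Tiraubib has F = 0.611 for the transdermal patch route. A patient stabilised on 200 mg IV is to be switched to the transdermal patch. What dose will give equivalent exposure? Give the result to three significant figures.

For equal systemic exposure: F × D_ev = D_iv
D_ev = D_iv / F = 200 / 0.611 = 327.332 mg

D_transdermal = 327 mg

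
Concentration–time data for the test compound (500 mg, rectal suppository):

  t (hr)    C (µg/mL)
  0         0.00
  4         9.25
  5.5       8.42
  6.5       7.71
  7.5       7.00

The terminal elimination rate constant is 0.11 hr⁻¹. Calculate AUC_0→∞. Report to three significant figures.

Trapezoidal AUC_0→7.5:
  [0→4]: (0.00+9.25)/2 × 4 = 18.5
  [4→5.5]: (9.25+8.42)/2 × 1.5 = 13.2525
  [5.5→6.5]: (8.42+7.71)/2 × 1 = 8.065
  [6.5→7.5]: (7.71+7.00)/2 × 1 = 7.355
  Sum = 47.1725 µg/mL·hr
Extrapolated tail: C_last / k_e = 7.00 / 0.11 = 63.636
AUC_0→∞ = 47.1725 + 63.636 = 110.8085 µg/mL·hr

AUC = 111 µg/mL·hr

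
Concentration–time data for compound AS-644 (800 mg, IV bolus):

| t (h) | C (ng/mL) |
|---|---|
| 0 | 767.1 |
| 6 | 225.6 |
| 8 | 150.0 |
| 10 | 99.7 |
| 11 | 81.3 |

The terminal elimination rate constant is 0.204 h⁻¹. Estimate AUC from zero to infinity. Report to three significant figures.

Trapezoidal AUC_0→11:
  [0→6]: (767.1+225.6)/2 × 6 = 2978.1
  [6→8]: (225.6+150.0)/2 × 2 = 375.6
  [8→10]: (150.0+99.7)/2 × 2 = 249.7
  [10→11]: (99.7+81.3)/2 × 1 = 90.5
  Sum = 3693.9 ng/mL·h
Extrapolated tail: C_last / k_e = 81.3 / 0.204 = 398.529
AUC_0→∞ = 3693.9 + 398.529 = 4092.429 ng/mL·h

AUC = 4090 ng/mL·h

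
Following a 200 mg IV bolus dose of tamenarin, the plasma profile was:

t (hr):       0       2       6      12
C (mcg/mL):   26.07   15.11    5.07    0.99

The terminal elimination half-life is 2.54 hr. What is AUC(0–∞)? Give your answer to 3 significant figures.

AUC = 103 mcg/mL·hr

Trapezoidal AUC_0→12:
  [0→2]: (26.07+15.11)/2 × 2 = 41.18
  [2→6]: (15.11+5.07)/2 × 4 = 40.36
  [6→12]: (5.07+0.99)/2 × 6 = 18.18
  Sum = 99.72 mcg/mL·hr
k_e = ln2 / t½ = 0.693147 / 2.54 = 0.2729 hr^-1
Extrapolated tail: C_last / k_e = 0.99 / 0.2729 = 3.628
AUC_0→∞ = 99.72 + 3.628 = 103.348 mcg/mL·hr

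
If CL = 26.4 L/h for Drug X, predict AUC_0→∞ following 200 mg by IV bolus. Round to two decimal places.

AUC_0→∞ = Dose_iv / CL
        = 200 / 26.4 = 7.57576 mg/L·h

AUC = 7.58 mg/L·h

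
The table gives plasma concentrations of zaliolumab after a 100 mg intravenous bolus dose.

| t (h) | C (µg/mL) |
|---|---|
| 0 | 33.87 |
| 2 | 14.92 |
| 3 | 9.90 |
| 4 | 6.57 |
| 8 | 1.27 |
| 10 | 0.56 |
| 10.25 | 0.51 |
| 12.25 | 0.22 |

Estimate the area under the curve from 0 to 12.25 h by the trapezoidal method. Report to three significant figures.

Trapezoidal AUC_0→12.25:
  [0→2]: (33.87+14.92)/2 × 2 = 48.79
  [2→3]: (14.92+9.90)/2 × 1 = 12.41
  [3→4]: (9.90+6.57)/2 × 1 = 8.235
  [4→8]: (6.57+1.27)/2 × 4 = 15.68
  [8→10]: (1.27+0.56)/2 × 2 = 1.83
  [10→10.25]: (0.56+0.51)/2 × 0.25 = 0.13375
  [10.25→12.25]: (0.51+0.22)/2 × 2 = 0.73
  Sum = 87.80875 µg/mL·h

AUC = 87.8 µg/mL·h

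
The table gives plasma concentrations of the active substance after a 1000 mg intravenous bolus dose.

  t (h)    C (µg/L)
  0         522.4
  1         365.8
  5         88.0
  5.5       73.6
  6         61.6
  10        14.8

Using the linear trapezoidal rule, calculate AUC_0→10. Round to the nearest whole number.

Trapezoidal AUC_0→10:
  [0→1]: (522.4+365.8)/2 × 1 = 444.1
  [1→5]: (365.8+88.0)/2 × 4 = 907.6
  [5→5.5]: (88.0+73.6)/2 × 0.5 = 40.4
  [5.5→6]: (73.6+61.6)/2 × 0.5 = 33.8
  [6→10]: (61.6+14.8)/2 × 4 = 152.8
  Sum = 1578.7 µg/L·h

AUC = 1579 µg/L·h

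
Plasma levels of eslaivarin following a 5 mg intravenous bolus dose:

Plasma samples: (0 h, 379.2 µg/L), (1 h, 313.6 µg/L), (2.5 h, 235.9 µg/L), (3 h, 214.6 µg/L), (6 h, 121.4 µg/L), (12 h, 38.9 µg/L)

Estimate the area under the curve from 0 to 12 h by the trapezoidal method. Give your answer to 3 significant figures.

AUC = 1860 µg/L·h

Trapezoidal AUC_0→12:
  [0→1]: (379.2+313.6)/2 × 1 = 346.4
  [1→2.5]: (313.6+235.9)/2 × 1.5 = 412.125
  [2.5→3]: (235.9+214.6)/2 × 0.5 = 112.625
  [3→6]: (214.6+121.4)/2 × 3 = 504.0
  [6→12]: (121.4+38.9)/2 × 6 = 480.9
  Sum = 1856.05 µg/L·h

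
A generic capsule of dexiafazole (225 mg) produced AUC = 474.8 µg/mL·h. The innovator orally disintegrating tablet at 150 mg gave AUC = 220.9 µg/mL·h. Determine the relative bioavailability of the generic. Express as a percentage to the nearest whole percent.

F_rel = 143%

F_rel = (AUC_test/D_test) / (AUC_ref/D_ref)
      = (474.8/225) / (220.9/150)
      = 2.11022 / 1.47267 = 1.4329 = 143.29%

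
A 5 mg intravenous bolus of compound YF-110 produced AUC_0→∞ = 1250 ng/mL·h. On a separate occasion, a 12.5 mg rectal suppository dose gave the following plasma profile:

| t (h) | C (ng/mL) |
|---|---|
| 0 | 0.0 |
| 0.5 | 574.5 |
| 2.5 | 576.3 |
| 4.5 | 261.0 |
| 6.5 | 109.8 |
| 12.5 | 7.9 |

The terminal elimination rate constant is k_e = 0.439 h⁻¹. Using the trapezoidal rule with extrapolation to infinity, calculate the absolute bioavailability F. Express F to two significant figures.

Trapezoidal AUC_0→12.5 (rectal suppository):
  [0→0.5]: (0.0+574.5)/2 × 0.5 = 143.625
  [0.5→2.5]: (574.5+576.3)/2 × 2 = 1150.8
  [2.5→4.5]: (576.3+261.0)/2 × 2 = 837.3
  [4.5→6.5]: (261.0+109.8)/2 × 2 = 370.8
  [6.5→12.5]: (109.8+7.9)/2 × 6 = 353.1
  Sum = 2855.625 ng/mL·h
Tail: C_last/k_e = 7.9/0.439 = 17.995
AUC_0→∞ (rectal suppository) = 2855.625 + 17.995 = 2873.62 ng/mL·h
F = (AUC_ev/D_ev)/(AUC_iv/D_iv) = (2873.62/12.5)/(1250/5) = 229.8896/250 = 0.9196

F = 0.92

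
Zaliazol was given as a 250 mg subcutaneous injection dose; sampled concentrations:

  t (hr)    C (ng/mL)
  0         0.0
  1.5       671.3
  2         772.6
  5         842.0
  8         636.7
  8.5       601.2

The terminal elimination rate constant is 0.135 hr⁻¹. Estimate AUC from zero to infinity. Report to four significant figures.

Trapezoidal AUC_0→8.5:
  [0→1.5]: (0.0+671.3)/2 × 1.5 = 503.475
  [1.5→2]: (671.3+772.6)/2 × 0.5 = 360.975
  [2→5]: (772.6+842.0)/2 × 3 = 2421.9
  [5→8]: (842.0+636.7)/2 × 3 = 2218.05
  [8→8.5]: (636.7+601.2)/2 × 0.5 = 309.475
  Sum = 5813.875 ng/mL·hr
Extrapolated tail: C_last / k_e = 601.2 / 0.135 = 4453.333
AUC_0→∞ = 5813.875 + 4453.333 = 10267.208 ng/mL·hr

AUC = 10270 ng/mL·hr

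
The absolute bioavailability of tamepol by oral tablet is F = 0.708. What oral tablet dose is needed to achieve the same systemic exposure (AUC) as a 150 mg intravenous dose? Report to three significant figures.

For equal systemic exposure: F × D_ev = D_iv
D_ev = D_iv / F = 150 / 0.708 = 211.864 mg

D_oral = 212 mg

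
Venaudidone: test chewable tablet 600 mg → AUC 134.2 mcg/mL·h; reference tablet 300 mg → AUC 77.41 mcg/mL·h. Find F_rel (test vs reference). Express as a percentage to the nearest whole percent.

F_rel = (AUC_test/D_test) / (AUC_ref/D_ref)
      = (134.2/600) / (77.41/300)
      = 0.223667 / 0.258033 = 0.8668 = 86.68%

F_rel = 87%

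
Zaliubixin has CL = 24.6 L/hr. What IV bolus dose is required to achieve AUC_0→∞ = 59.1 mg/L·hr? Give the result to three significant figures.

Dose_iv = CL × AUC_0→∞
     = 24.6 × 59.1 = 1453.86 mg

Dose = 1450 mg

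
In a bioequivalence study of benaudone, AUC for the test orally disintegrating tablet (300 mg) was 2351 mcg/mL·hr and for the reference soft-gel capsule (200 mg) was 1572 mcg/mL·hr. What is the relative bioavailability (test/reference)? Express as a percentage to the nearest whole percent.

F_rel = 100%

F_rel = (AUC_test/D_test) / (AUC_ref/D_ref)
      = (2351/300) / (1572/200)
      = 7.83667 / 7.86 = 0.9970 = 99.70%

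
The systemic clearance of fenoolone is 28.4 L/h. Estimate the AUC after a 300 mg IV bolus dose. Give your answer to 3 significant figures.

AUC = 10.6 mg/L·h

AUC_0→∞ = Dose_iv / CL
        = 300 / 28.4 = 10.5634 mg/L·h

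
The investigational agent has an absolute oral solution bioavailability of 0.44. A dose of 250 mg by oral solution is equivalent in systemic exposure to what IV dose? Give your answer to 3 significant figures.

D_iv = 110 mg

Systemic exposure from an extravascular dose = F × D_ev, so the equivalent IV dose is F × D_ev.
D_iv = F × D_ev = 0.44 × 250 = 110 mg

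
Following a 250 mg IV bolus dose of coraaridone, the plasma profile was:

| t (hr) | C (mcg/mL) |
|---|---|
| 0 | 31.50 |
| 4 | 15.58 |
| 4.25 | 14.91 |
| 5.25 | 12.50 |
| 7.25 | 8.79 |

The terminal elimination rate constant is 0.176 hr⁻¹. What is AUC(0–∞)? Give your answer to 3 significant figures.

Trapezoidal AUC_0→7.25:
  [0→4]: (31.50+15.58)/2 × 4 = 94.16
  [4→4.25]: (15.58+14.91)/2 × 0.25 = 3.81125
  [4.25→5.25]: (14.91+12.50)/2 × 1 = 13.705
  [5.25→7.25]: (12.50+8.79)/2 × 2 = 21.29
  Sum = 132.96625 mcg/mL·hr
Extrapolated tail: C_last / k_e = 8.79 / 0.176 = 49.943
AUC_0→∞ = 132.96625 + 49.943 = 182.90925 mcg/mL·hr

AUC = 183 mcg/mL·hr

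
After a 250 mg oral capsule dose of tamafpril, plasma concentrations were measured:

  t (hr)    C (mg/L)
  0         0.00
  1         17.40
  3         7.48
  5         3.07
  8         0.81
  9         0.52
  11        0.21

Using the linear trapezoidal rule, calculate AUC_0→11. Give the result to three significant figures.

Trapezoidal AUC_0→11:
  [0→1]: (0.00+17.40)/2 × 1 = 8.7
  [1→3]: (17.40+7.48)/2 × 2 = 24.88
  [3→5]: (7.48+3.07)/2 × 2 = 10.55
  [5→8]: (3.07+0.81)/2 × 3 = 5.82
  [8→9]: (0.81+0.52)/2 × 1 = 0.665
  [9→11]: (0.52+0.21)/2 × 2 = 0.73
  Sum = 51.345 mg/L·hr

AUC = 51.3 mg/L·hr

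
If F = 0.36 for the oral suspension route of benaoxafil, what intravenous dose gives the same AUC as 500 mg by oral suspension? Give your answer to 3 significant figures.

Systemic exposure from an extravascular dose = F × D_ev, so the equivalent IV dose is F × D_ev.
D_iv = F × D_ev = 0.36 × 500 = 180 mg

D_iv = 180 mg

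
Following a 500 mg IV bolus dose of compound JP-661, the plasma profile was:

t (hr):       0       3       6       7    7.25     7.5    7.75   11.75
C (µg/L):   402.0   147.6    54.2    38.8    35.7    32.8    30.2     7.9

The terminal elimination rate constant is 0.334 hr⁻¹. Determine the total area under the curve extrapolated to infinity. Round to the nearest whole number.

AUC = 1299 µg/L·hr

Trapezoidal AUC_0→11.75:
  [0→3]: (402.0+147.6)/2 × 3 = 824.4
  [3→6]: (147.6+54.2)/2 × 3 = 302.7
  [6→7]: (54.2+38.8)/2 × 1 = 46.5
  [7→7.25]: (38.8+35.7)/2 × 0.25 = 9.3125
  [7.25→7.5]: (35.7+32.8)/2 × 0.25 = 8.5625
  [7.5→7.75]: (32.8+30.2)/2 × 0.25 = 7.875
  [7.75→11.75]: (30.2+7.9)/2 × 4 = 76.2
  Sum = 1275.55 µg/L·hr
Extrapolated tail: C_last / k_e = 7.9 / 0.334 = 23.653
AUC_0→∞ = 1275.55 + 23.653 = 1299.203 µg/L·hr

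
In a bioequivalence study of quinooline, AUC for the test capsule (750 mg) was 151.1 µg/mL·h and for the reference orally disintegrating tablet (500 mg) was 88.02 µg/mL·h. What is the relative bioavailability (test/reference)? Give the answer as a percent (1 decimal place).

F_rel = (AUC_test/D_test) / (AUC_ref/D_ref)
      = (151.1/750) / (88.02/500)
      = 0.201467 / 0.17604 = 1.1444 = 114.44%

F_rel = 114.4%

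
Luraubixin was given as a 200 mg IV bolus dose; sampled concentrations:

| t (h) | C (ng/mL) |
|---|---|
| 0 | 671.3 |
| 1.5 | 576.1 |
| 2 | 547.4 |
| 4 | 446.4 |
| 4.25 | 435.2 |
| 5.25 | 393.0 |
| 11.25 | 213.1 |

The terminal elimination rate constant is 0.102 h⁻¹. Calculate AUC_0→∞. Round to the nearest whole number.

Trapezoidal AUC_0→11.25:
  [0→1.5]: (671.3+576.1)/2 × 1.5 = 935.55
  [1.5→2]: (576.1+547.4)/2 × 0.5 = 280.875
  [2→4]: (547.4+446.4)/2 × 2 = 993.8
  [4→4.25]: (446.4+435.2)/2 × 0.25 = 110.2
  [4.25→5.25]: (435.2+393.0)/2 × 1 = 414.1
  [5.25→11.25]: (393.0+213.1)/2 × 6 = 1818.3
  Sum = 4552.825 ng/mL·h
Extrapolated tail: C_last / k_e = 213.1 / 0.102 = 2089.216
AUC_0→∞ = 4552.825 + 2089.216 = 6642.041 ng/mL·h

AUC = 6642 ng/mL·h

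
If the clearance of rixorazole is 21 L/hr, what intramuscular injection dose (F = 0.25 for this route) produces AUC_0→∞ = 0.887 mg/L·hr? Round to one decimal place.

Dose = CL × AUC_0→∞ / F
     = 21 × 0.887 / 0.25 = 74.508 mg

Dose = 74.5 mg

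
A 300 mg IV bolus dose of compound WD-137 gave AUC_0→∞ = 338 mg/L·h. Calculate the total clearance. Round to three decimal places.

CL = 0.888 L/h

CL = Dose_iv / AUC_0→∞
   = 300 / 338 = 0.887574 L/h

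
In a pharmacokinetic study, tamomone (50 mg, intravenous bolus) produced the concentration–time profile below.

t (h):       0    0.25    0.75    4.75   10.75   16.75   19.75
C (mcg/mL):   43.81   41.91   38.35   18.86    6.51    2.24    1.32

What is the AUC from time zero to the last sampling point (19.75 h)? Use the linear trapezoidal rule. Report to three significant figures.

Trapezoidal AUC_0→19.75:
  [0→0.25]: (43.81+41.91)/2 × 0.25 = 10.715
  [0.25→0.75]: (41.91+38.35)/2 × 0.5 = 20.065
  [0.75→4.75]: (38.35+18.86)/2 × 4 = 114.42
  [4.75→10.75]: (18.86+6.51)/2 × 6 = 76.11
  [10.75→16.75]: (6.51+2.24)/2 × 6 = 26.25
  [16.75→19.75]: (2.24+1.32)/2 × 3 = 5.34
  Sum = 252.9 mcg/mL·h

AUC = 253 mcg/mL·h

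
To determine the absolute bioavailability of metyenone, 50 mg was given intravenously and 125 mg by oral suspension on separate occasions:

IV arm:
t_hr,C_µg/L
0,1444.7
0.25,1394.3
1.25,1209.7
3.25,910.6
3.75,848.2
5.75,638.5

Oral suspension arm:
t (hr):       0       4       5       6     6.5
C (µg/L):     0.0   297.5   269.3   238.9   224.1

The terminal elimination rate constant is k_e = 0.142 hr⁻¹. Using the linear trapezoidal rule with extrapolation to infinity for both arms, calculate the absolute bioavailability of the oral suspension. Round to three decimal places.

F = 0.111

Trapezoidal AUC_0→5.75 (IV):
  [0→0.25]: (1444.7+1394.3)/2 × 0.25 = 354.875
  [0.25→1.25]: (1394.3+1209.7)/2 × 1 = 1302.0
  [1.25→3.25]: (1209.7+910.6)/2 × 2 = 2120.3
  [3.25→3.75]: (910.6+848.2)/2 × 0.5 = 439.7
  [3.75→5.75]: (848.2+638.5)/2 × 2 = 1486.7
  Sum = 5703.575 µg/L·hr
IV tail: 638.5/0.142 = 4496.479; AUC_iv,0→∞ = 5703.575 + 4496.479 = 10200.054 µg/L·hr
Trapezoidal AUC_0→6.5 (oral suspension):
  [0→4]: (0.0+297.5)/2 × 4 = 595.0
  [4→5]: (297.5+269.3)/2 × 1 = 283.4
  [5→6]: (269.3+238.9)/2 × 1 = 254.1
  [6→6.5]: (238.9+224.1)/2 × 0.5 = 115.75
  Sum = 1248.25 µg/L·hr
oral suspension tail: 224.1/0.142 = 1578.169; AUC_ev,0→∞ = 1248.25 + 1578.169 = 2826.419 µg/L·hr
F = (AUC_ev/D_ev)/(AUC_iv/D_iv) = (2826.419/125)/(10200.054/50) = 22.611352/204.00108 = 0.1108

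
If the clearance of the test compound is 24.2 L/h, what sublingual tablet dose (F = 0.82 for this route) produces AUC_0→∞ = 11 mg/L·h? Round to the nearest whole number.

Dose = CL × AUC_0→∞ / F
     = 24.2 × 11 / 0.82 = 324.634 mg

Dose = 325 mg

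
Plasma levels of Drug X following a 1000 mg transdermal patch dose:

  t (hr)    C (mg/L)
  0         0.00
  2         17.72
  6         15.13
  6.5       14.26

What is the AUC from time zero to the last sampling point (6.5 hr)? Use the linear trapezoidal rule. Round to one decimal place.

Trapezoidal AUC_0→6.5:
  [0→2]: (0.00+17.72)/2 × 2 = 17.72
  [2→6]: (17.72+15.13)/2 × 4 = 65.7
  [6→6.5]: (15.13+14.26)/2 × 0.5 = 7.3475
  Sum = 90.7675 mg/L·hr

AUC = 90.8 mg/L·hr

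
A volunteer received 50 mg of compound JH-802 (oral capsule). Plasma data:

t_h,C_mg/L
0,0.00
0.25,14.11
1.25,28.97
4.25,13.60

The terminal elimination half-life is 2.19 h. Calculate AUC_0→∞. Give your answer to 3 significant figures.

Trapezoidal AUC_0→4.25:
  [0→0.25]: (0.00+14.11)/2 × 0.25 = 1.76375
  [0.25→1.25]: (14.11+28.97)/2 × 1 = 21.54
  [1.25→4.25]: (28.97+13.60)/2 × 3 = 63.855
  Sum = 87.15875 mg/L·h
k_e = ln2 / t½ = 0.693147 / 2.19 = 0.3165 h^-1
Extrapolated tail: C_last / k_e = 13.60 / 0.3165 = 42.970
AUC_0→∞ = 87.15875 + 42.970 = 130.12875 mg/L·h

AUC = 130 mg/L·h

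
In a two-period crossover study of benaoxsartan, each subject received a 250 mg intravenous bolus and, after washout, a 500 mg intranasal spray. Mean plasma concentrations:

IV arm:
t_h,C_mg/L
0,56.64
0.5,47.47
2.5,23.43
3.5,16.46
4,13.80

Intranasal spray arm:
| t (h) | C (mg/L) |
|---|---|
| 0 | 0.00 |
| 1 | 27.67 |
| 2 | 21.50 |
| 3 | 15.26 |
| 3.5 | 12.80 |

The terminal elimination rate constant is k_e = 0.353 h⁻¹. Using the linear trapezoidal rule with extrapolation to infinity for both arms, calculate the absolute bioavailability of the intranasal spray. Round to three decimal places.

Trapezoidal AUC_0→4 (IV):
  [0→0.5]: (56.64+47.47)/2 × 0.5 = 26.0275
  [0.5→2.5]: (47.47+23.43)/2 × 2 = 70.9
  [2.5→3.5]: (23.43+16.46)/2 × 1 = 19.945
  [3.5→4]: (16.46+13.80)/2 × 0.5 = 7.565
  Sum = 124.4375 mg/L·h
IV tail: 13.80/0.353 = 39.093; AUC_iv,0→∞ = 124.4375 + 39.093 = 163.5305 mg/L·h
Trapezoidal AUC_0→3.5 (intranasal spray):
  [0→1]: (0.00+27.67)/2 × 1 = 13.835
  [1→2]: (27.67+21.50)/2 × 1 = 24.585
  [2→3]: (21.50+15.26)/2 × 1 = 18.38
  [3→3.5]: (15.26+12.80)/2 × 0.5 = 7.015
  Sum = 63.815 mg/L·h
intranasal spray tail: 12.80/0.353 = 36.261; AUC_ev,0→∞ = 63.815 + 36.261 = 100.076 mg/L·h
F = (AUC_ev/D_ev)/(AUC_iv/D_iv) = (100.076/500)/(163.5305/250) = 0.200152/0.654122 = 0.3060

F = 0.306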